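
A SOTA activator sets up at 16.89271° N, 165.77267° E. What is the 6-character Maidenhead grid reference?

RK26vv

Shift to the Maidenhead origin (180°W, 90°S): lon 345.7727, lat 106.8927.
Field: 345.7727/20 → 17 → R, 106.8927/10 → 10 → K; chars RK.
Square: 5.7727/2 → 2, 6.8927/1 → 6; chars 26.
Subsquare: 1.7727/0.0833333 → 21 → v, 0.8927/0.0416667 → 21 → v; chars vv.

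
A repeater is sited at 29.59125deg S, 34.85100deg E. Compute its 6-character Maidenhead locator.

KG70kj

Offset from 180°W / 90°S: lon 214.8510°, lat 60.4087°.
Field: 214.8510/20 → 10 → K, 60.4087/10 → 6 → G; chars KG.
Square: 14.8510/2 → 7, 0.4087/1 → 0; chars 70.
Subsquare: 0.8510/0.0833333 → 10 → k, 0.4087/0.0416667 → 9 → j; chars kj.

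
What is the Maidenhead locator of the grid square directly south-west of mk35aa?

MK24xx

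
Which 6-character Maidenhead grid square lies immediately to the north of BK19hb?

BK19hc

Latitude subsquare b = 1; +1 → 2 = c.
The longitude characters are unchanged.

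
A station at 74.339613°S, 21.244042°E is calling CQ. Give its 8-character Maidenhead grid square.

Shift to the Maidenhead origin (180°W, 90°S): lon 201.24404, lat 15.66039.
Field (20°×10°, letters A–R): lon ⌊201.24404/20⌋ = 10 → K; lat ⌊15.66039/10⌋ = 1 → B.
Square (2°×1°, digits 0–9): lon ⌊1.24404/2⌋ = 0; lat ⌊5.66039/1⌋ = 5.
Subsquare (5′×2.5′, letters a–x): lon ⌊1.24404/0.0833333⌋ = 14 → o; lat ⌊0.66039/0.0416667⌋ = 15 → p.
Extended square (30″×15″, digits 0–9): lon ⌊0.07738/0.00833333⌋ = 9; lat ⌊0.03539/0.00416667⌋ = 8.

KB05op98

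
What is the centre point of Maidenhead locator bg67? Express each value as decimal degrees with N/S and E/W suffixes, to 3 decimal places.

Field B=1, G=6: +1·20° lon, +6·10° lat → SW at lon -160°, lat -30°.
Square 6, 7: +6·2° lon, +7·1° lat → SW at lon -148°, lat -23°.
Cell spans 2° lon × 1° lat. Centre is SW corner plus half of each.
latitude 22.500° S, longitude 147.000° W.

22.500° S, 147.000° W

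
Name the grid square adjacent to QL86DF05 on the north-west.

Longitude extended square 0; −1 → -1, wraps to 9, carry into subsquare.
Longitude subsquare d = 3; −1 → 2 = c.
Latitude extended square 5; +1 → 6.

QL86cf96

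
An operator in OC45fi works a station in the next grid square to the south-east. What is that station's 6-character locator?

OC45gh

Longitude subsquare f = 5; +1 → 6 = g.
Latitude subsquare i = 8; −1 → 7 = h.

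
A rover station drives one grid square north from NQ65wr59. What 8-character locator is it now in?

Latitude extended square 9; +1 → 10, wraps to 0, carry into subsquare.
Latitude subsquare r = 17; +1 → 18 = s.
The longitude characters are unchanged.

NQ65ws50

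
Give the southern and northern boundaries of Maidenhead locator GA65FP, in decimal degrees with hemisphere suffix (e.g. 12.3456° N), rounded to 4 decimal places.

Field G=6, A=0: +6·20° lon, +0·10° lat → SW at lon -60°, lat -90°.
Square 6, 5: +6·2° lon, +5·1° lat → SW at lon -48°, lat -85°.
Subsquare f=5, p=15: +5·0.0833333° lon, +15·0.0416667° lat → SW at lon -47.5833°, lat -84.375°.
Cell spans 0.0833333° lon × 0.0416667° lat.
south 84.3750° S, north 84.3333° S.

84.3750° S, 84.3333° S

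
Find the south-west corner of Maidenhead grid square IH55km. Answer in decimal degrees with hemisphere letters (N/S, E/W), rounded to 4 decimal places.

Field I=8, H=7: +8·20° lon, +7·10° lat → SW at lon -20°, lat -20°.
Square 5, 5: +5·2° lon, +5·1° lat → SW at lon -10°, lat -15°.
Subsquare k=10, m=12: +10·0.0833333° lon, +12·0.0416667° lat → SW at lon -9.16667°, lat -14.5°.
latitude 14.5000° S, longitude 9.1667° W.

14.5000° S, 9.1667° W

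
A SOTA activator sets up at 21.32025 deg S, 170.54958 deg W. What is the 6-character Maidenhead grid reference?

Offset from 180°W / 90°S: lon 9.4504°, lat 68.6797°.
Field: lon ⌊9.4504/20⌋ = 0 → A; lat ⌊68.6797/10⌋ = 6 → G.
Square: lon ⌊9.4504/2⌋ = 4; lat ⌊8.6797/1⌋ = 8.
Subsquare: lon ⌊1.4504/0.0833333⌋ = 17 → r; lat ⌊0.6797/0.0416667⌋ = 16 → q.

AG48rq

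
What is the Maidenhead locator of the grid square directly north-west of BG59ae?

Longitude subsquare a = 0; −1 → -1, wraps to 23 = x, carry into square.
Longitude square 5; −1 → 4.
Latitude subsquare e = 4; +1 → 5 = f.

BG49xf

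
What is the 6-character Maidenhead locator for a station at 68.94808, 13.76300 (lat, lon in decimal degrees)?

JP68vw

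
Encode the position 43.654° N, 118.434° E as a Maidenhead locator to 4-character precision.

ON93

Add 180° to longitude and 90° to latitude: 298.43, 133.65.
Field: lon ⌊298.43/20⌋ = 14 → O; lat ⌊133.65/10⌋ = 13 → N.
Square: lon ⌊18.43/2⌋ = 9; lat ⌊3.65/1⌋ = 3.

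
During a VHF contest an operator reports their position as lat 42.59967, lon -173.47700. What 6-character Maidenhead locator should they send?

AN32go

Offset from 180°W / 90°S: lon 6.5230°, lat 132.5997°.
Field: 6.5230/20 → 0 → A, 132.5997/10 → 13 → N; chars AN.
Square: 6.5230/2 → 3, 2.5997/1 → 2; chars 32.
Subsquare: 0.5230/0.0833333 → 6 → g, 0.5997/0.0416667 → 14 → o; chars go.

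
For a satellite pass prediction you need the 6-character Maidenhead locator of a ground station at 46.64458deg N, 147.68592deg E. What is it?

Shift to the Maidenhead origin (180°W, 90°S): lon 327.6859, lat 136.6446.
Field: lon ⌊327.6859/20⌋ = 16 → Q; lat ⌊136.6446/10⌋ = 13 → N.
Square: lon ⌊7.6859/2⌋ = 3; lat ⌊6.6446/1⌋ = 6.
Subsquare: lon ⌊1.6859/0.0833333⌋ = 20 → u; lat ⌊0.6446/0.0416667⌋ = 15 → p.

QN36up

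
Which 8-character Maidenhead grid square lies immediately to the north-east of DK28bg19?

DK28bh20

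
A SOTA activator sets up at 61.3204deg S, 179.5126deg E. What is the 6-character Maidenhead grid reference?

RC98sq

Add 180° to longitude and 90° to latitude: 359.5126, 28.6796.
Field: lon ⌊359.5126/20⌋ = 17 → R; lat ⌊28.6796/10⌋ = 2 → C.
Square: lon ⌊19.5126/2⌋ = 9; lat ⌊8.6796/1⌋ = 8.
Subsquare: lon ⌊1.5126/0.0833333⌋ = 18 → s; lat ⌊0.6796/0.0416667⌋ = 16 → q.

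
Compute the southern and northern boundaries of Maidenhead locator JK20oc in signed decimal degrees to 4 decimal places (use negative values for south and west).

10.0833, 10.1250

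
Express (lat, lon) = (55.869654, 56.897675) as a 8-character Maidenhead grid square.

Shift to the Maidenhead origin (180°W, 90°S): lon 236.89767, lat 145.86965.
Field: 236.89767/20 → 11 → L, 145.86965/10 → 14 → O; chars LO.
Square: 16.89767/2 → 8, 5.86965/1 → 5; chars 85.
Subsquare: 0.89767/0.0833333 → 10 → k, 0.86965/0.0416667 → 20 → u; chars ku.
Extended square: 0.06434/0.00833333 → 7, 0.03632/0.00416667 → 8; chars 78.

LO85ku78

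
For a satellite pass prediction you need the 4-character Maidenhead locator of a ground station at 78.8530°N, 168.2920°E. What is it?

RQ48

Add 180° to longitude and 90° to latitude: 348.29, 168.85.
Field: 348.29/20 → 17 → R, 168.85/10 → 16 → Q; chars RQ.
Square: 8.29/2 → 4, 8.85/1 → 8; chars 48.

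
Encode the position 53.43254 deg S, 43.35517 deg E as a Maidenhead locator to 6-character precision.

Offset from 180°W / 90°S: lon 223.3552°, lat 36.5675°.
Field: 223.3552/20 → 11 → L, 36.5675/10 → 3 → D; chars LD.
Square: 3.3552/2 → 1, 6.5675/1 → 6; chars 16.
Subsquare: 1.3552/0.0833333 → 16 → q, 0.5675/0.0416667 → 13 → n; chars qn.

LD16qn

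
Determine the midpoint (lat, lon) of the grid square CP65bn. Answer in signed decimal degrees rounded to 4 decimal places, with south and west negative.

65.5625, -127.8750

Field C=2, P=15: +2·20° lon, +15·10° lat → SW at lon -140°, lat 60°.
Square 6, 5: +6·2° lon, +5·1° lat → SW at lon -128°, lat 65°.
Subsquare b=1, n=13: +1·0.0833333° lon, +13·0.0416667° lat → SW at lon -127.917°, lat 65.5417°.
Cell spans 0.0833333° lon × 0.0416667° lat. Centre is SW corner plus half of each.
latitude 65.5625, longitude -127.8750.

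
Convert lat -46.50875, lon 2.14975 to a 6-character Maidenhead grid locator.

JE13bl

Shift to the Maidenhead origin (180°W, 90°S): lon 182.1498, lat 43.4913.
Field: 182.1498/20 → 9 → J, 43.4913/10 → 4 → E; chars JE.
Square: 2.1498/2 → 1, 3.4913/1 → 3; chars 13.
Subsquare: 0.1498/0.0833333 → 1 → b, 0.4913/0.0416667 → 11 → l; chars bl.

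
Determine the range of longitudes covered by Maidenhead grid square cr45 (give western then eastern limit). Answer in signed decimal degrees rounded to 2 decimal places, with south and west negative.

-132.00, -130.00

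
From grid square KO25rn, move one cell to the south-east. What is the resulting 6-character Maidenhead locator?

KO25sm

Longitude subsquare r = 17; +1 → 18 = s.
Latitude subsquare n = 13; −1 → 12 = m.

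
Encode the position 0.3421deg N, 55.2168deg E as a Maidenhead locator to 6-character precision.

LJ70oi

Offset from 180°W / 90°S: lon 235.2168°, lat 90.3421°.
Field (20°×10°, letters A–R): lon ⌊235.2168/20⌋ = 11 → L; lat ⌊90.3421/10⌋ = 9 → J.
Square (2°×1°, digits 0–9): lon ⌊15.2168/2⌋ = 7; lat ⌊0.3421/1⌋ = 0.
Subsquare (5′×2.5′, letters a–x): lon ⌊1.2168/0.0833333⌋ = 14 → o; lat ⌊0.3421/0.0416667⌋ = 8 → i.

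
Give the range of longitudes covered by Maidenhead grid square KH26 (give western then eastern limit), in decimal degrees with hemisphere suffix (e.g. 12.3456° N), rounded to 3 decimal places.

Field K=10, H=7: +10·20° lon, +7·10° lat → SW at lon 20°, lat -20°.
Square 2, 6: +2·2° lon, +6·1° lat → SW at lon 24°, lat -14°.
Cell spans 2° lon × 1° lat.
west 24.000° E, east 26.000° E.

24.000° E, 26.000° E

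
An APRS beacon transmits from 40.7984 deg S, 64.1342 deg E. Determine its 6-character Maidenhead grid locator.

Offset from 180°W / 90°S: lon 244.1342°, lat 49.2016°.
Field: 244.1342/20 → 12 → M, 49.2016/10 → 4 → E; chars ME.
Square: 4.1342/2 → 2, 9.2016/1 → 9; chars 29.
Subsquare: 0.1342/0.0833333 → 1 → b, 0.2016/0.0416667 → 4 → e; chars be.

ME29be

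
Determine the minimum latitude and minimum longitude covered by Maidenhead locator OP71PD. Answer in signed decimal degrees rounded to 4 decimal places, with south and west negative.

Field O=14, P=15: +14·20° lon, +15·10° lat → SW at lon 100°, lat 60°.
Square 7, 1: +7·2° lon, +1·1° lat → SW at lon 114°, lat 61°.
Subsquare p=15, d=3: +15·0.0833333° lon, +3·0.0416667° lat → SW at lon 115.25°, lat 61.125°.
latitude 61.1250, longitude 115.2500.

61.1250, 115.2500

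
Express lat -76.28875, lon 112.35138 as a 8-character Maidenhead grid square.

Shift to the Maidenhead origin (180°W, 90°S): lon 292.35138, lat 13.71125.
Field (20°×10°, letters A–R): 292.35138/20 → 14 → O, 13.71125/10 → 1 → B; chars OB.
Square (2°×1°, digits 0–9): 12.35138/2 → 6, 3.71125/1 → 3; chars 63.
Subsquare (5′×2.5′, letters a–x): 0.35138/0.0833333 → 4 → e, 0.71125/0.0416667 → 17 → r; chars er.
Extended square (30″×15″, digits 0–9): 0.01805/0.00833333 → 2, 0.00292/0.00416667 → 0; chars 20.

OB63er20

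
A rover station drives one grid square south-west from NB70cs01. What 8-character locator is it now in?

NB70bs90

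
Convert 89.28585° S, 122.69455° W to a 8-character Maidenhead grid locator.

CA80pr61

Add 180° to longitude and 90° to latitude: 57.30545, 0.71415.
Field: lon ⌊57.30545/20⌋ = 2 → C; lat ⌊0.71415/10⌋ = 0 → A.
Square: lon ⌊17.30545/2⌋ = 8; lat ⌊0.71415/1⌋ = 0.
Subsquare: lon ⌊1.30545/0.0833333⌋ = 15 → p; lat ⌊0.71415/0.0416667⌋ = 17 → r.
Extended square: lon ⌊0.05545/0.00833333⌋ = 6; lat ⌊0.00582/0.00416667⌋ = 1.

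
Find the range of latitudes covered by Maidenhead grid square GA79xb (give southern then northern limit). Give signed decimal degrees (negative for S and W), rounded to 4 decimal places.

-80.9583, -80.9167

Field G=6, A=0: +6·20° lon, +0·10° lat → SW at lon -60°, lat -90°.
Square 7, 9: +7·2° lon, +9·1° lat → SW at lon -46°, lat -81°.
Subsquare x=23, b=1: +23·0.0833333° lon, +1·0.0416667° lat → SW at lon -44.0833°, lat -80.9583°.
Cell spans 0.0833333° lon × 0.0416667° lat.
south -80.9583, north -80.9167.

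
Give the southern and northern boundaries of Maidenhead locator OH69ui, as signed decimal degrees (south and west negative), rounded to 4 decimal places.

Field O=14, H=7: +14·20° lon, +7·10° lat → SW at lon 100°, lat -20°.
Square 6, 9: +6·2° lon, +9·1° lat → SW at lon 112°, lat -11°.
Subsquare u=20, i=8: +20·0.0833333° lon, +8·0.0416667° lat → SW at lon 113.667°, lat -10.6667°.
Cell spans 0.0833333° lon × 0.0416667° lat.
south -10.6667, north -10.6250.

-10.6667, -10.6250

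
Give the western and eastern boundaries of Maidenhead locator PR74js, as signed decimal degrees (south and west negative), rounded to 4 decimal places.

Field P=15, R=17: +15·20° lon, +17·10° lat → SW at lon 120°, lat 80°.
Square 7, 4: +7·2° lon, +4·1° lat → SW at lon 134°, lat 84°.
Subsquare j=9, s=18: +9·0.0833333° lon, +18·0.0416667° lat → SW at lon 134.75°, lat 84.75°.
Cell spans 0.0833333° lon × 0.0416667° lat.
west 134.7500, east 134.8333.

134.7500, 134.8333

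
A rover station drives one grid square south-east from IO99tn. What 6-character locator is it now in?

Longitude subsquare t = 19; +1 → 20 = u.
Latitude subsquare n = 13; −1 → 12 = m.

IO99um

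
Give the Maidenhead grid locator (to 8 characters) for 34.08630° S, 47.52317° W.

GF65fv79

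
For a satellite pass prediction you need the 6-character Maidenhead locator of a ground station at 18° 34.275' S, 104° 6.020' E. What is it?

Shift to the Maidenhead origin (180°W, 90°S): lon 284.1003, lat 71.4288.
Field: lon ⌊284.1003/20⌋ = 14 → O; lat ⌊71.4288/10⌋ = 7 → H.
Square: lon ⌊4.1003/2⌋ = 2; lat ⌊1.4288/1⌋ = 1.
Subsquare: lon ⌊0.1003/0.0833333⌋ = 1 → b; lat ⌊0.4288/0.0416667⌋ = 10 → k.

OH21bk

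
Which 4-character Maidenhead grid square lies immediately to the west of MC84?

MC74

Longitude square 8; −1 → 7.
The latitude characters are unchanged.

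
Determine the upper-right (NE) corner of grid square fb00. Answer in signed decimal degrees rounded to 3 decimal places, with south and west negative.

-79.000, -78.000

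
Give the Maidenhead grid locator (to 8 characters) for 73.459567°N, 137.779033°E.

Offset from 180°W / 90°S: lon 317.77903°, lat 163.45957°.
Field: lon ⌊317.77903/20⌋ = 15 → P; lat ⌊163.45957/10⌋ = 16 → Q.
Square: lon ⌊17.77903/2⌋ = 8; lat ⌊3.45957/1⌋ = 3.
Subsquare: lon ⌊1.77903/0.0833333⌋ = 21 → v; lat ⌊0.45957/0.0416667⌋ = 11 → l.
Extended square: lon ⌊0.02903/0.00833333⌋ = 3; lat ⌊0.00123/0.00416667⌋ = 0.

PQ83vl30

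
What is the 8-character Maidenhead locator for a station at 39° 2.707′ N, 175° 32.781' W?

AM29fb40

Offset from 180°W / 90°S: lon 4.45365°, lat 129.04512°.
Field: lon ⌊4.45365/20⌋ = 0 → A; lat ⌊129.04512/10⌋ = 12 → M.
Square: lon ⌊4.45365/2⌋ = 2; lat ⌊9.04512/1⌋ = 9.
Subsquare: lon ⌊0.45365/0.0833333⌋ = 5 → f; lat ⌊0.04512/0.0416667⌋ = 1 → b.
Extended square: lon ⌊0.03698/0.00833333⌋ = 4; lat ⌊0.00345/0.00416667⌋ = 0.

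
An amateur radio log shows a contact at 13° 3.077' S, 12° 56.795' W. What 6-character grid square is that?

Add 180° to longitude and 90° to latitude: 167.0534, 76.9487.
Field: 167.0534/20 → 8 → I, 76.9487/10 → 7 → H; chars IH.
Square: 7.0534/2 → 3, 6.9487/1 → 6; chars 36.
Subsquare: 1.0534/0.0833333 → 12 → m, 0.9487/0.0416667 → 22 → w; chars mw.

IH36mw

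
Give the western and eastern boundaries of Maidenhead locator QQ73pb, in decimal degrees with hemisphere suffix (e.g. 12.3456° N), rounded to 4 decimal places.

Field Q=16, Q=16: +16·20° lon, +16·10° lat → SW at lon 140°, lat 70°.
Square 7, 3: +7·2° lon, +3·1° lat → SW at lon 154°, lat 73°.
Subsquare p=15, b=1: +15·0.0833333° lon, +1·0.0416667° lat → SW at lon 155.25°, lat 73.0417°.
Cell spans 0.0833333° lon × 0.0416667° lat.
west 155.2500° E, east 155.3333° E.

155.2500° E, 155.3333° E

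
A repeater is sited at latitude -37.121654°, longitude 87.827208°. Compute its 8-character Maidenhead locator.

NF32vv90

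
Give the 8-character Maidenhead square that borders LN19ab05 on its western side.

LN09xb95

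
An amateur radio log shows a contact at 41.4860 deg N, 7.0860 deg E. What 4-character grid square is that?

Shift to the Maidenhead origin (180°W, 90°S): lon 187.09, lat 131.49.
Field (20°×10°, letters A–R): 187.09/20 → 9 → J, 131.49/10 → 13 → N; chars JN.
Square (2°×1°, digits 0–9): 7.09/2 → 3, 1.49/1 → 1; chars 31.

JN31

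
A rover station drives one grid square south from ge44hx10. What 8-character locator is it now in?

Latitude extended square 0; −1 → -1, wraps to 9, carry into subsquare.
Latitude subsquare x = 23; −1 → 22 = w.
The longitude characters are unchanged.

GE44hw19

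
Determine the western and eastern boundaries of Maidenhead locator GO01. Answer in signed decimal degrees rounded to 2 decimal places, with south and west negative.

-60.00, -58.00

Field G=6, O=14: +6·20° lon, +14·10° lat → SW at lon -60°, lat 50°.
Square 0, 1: +0·2° lon, +1·1° lat → SW at lon -60°, lat 51°.
Cell spans 2° lon × 1° lat.
west -60.00, east -58.00.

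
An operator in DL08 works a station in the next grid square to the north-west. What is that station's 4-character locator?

Longitude square 0; −1 → -1, wraps to 9, carry into field.
Longitude field D = 3; −1 → 2 = C.
Latitude square 8; +1 → 9.

CL99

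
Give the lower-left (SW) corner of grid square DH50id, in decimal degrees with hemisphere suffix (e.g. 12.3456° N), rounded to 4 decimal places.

19.8750° S, 109.3333° W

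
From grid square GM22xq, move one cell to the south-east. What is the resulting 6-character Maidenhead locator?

GM32ap

Longitude subsquare x = 23; +1 → 24, wraps to 0 = a, carry into square.
Longitude square 2; +1 → 3.
Latitude subsquare q = 16; −1 → 15 = p.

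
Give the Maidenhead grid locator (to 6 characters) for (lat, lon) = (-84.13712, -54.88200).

GA25nu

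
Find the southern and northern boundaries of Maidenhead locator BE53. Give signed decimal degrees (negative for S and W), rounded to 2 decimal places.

-47.00, -46.00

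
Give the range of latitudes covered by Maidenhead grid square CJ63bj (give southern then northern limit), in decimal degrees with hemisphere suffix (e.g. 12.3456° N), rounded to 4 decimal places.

Field C=2, J=9: +2·20° lon, +9·10° lat → SW at lon -140°, lat 0°.
Square 6, 3: +6·2° lon, +3·1° lat → SW at lon -128°, lat 3°.
Subsquare b=1, j=9: +1·0.0833333° lon, +9·0.0416667° lat → SW at lon -127.917°, lat 3.375°.
Cell spans 0.0833333° lon × 0.0416667° lat.
south 3.3750° N, north 3.4167° N.

3.3750° N, 3.4167° N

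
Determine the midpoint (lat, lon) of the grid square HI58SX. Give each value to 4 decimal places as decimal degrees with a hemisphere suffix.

Field H=7, I=8: +7·20° lon, +8·10° lat → SW at lon -40°, lat -10°.
Square 5, 8: +5·2° lon, +8·1° lat → SW at lon -30°, lat -2°.
Subsquare s=18, x=23: +18·0.0833333° lon, +23·0.0416667° lat → SW at lon -28.5°, lat -1.04167°.
Cell spans 0.0833333° lon × 0.0416667° lat. Centre is SW corner plus half of each.
latitude 1.0208° S, longitude 28.4583° W.

1.0208° S, 28.4583° W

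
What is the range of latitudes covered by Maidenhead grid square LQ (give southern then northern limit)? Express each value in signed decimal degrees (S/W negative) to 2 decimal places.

Field L=11, Q=16: +11·20° lon, +16·10° lat → SW at lon 40°, lat 70°.
Cell spans 20° lon × 10° lat.
south 70.00, north 80.00.

70.00, 80.00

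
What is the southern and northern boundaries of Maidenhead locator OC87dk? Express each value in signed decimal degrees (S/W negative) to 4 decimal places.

-62.5833, -62.5417

Field O=14, C=2: +14·20° lon, +2·10° lat → SW at lon 100°, lat -70°.
Square 8, 7: +8·2° lon, +7·1° lat → SW at lon 116°, lat -63°.
Subsquare d=3, k=10: +3·0.0833333° lon, +10·0.0416667° lat → SW at lon 116.25°, lat -62.5833°.
Cell spans 0.0833333° lon × 0.0416667° lat.
south -62.5833, north -62.5417.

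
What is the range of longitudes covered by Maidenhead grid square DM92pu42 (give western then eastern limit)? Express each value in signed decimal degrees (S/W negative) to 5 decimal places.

Field D=3, M=12: +3·20° lon, +12·10° lat → SW at lon -120°, lat 30°.
Square 9, 2: +9·2° lon, +2·1° lat → SW at lon -102°, lat 32°.
Subsquare p=15, u=20: +15·0.0833333° lon, +20·0.0416667° lat → SW at lon -100.75°, lat 32.8333°.
Extended square 4, 2: +4·0.00833333° lon, +2·0.00416667° lat → SW at lon -100.717°, lat 32.8417°.
Cell spans 0.00833333° lon × 0.00416667° lat.
west -100.71667, east -100.70833.

-100.71667, -100.70833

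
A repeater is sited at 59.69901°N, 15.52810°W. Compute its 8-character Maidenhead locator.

IO29fq67

Offset from 180°W / 90°S: lon 164.47190°, lat 149.69901°.
Field (20°×10°, letters A–R): lon ⌊164.47190/20⌋ = 8 → I; lat ⌊149.69901/10⌋ = 14 → O.
Square (2°×1°, digits 0–9): lon ⌊4.47190/2⌋ = 2; lat ⌊9.69901/1⌋ = 9.
Subsquare (5′×2.5′, letters a–x): lon ⌊0.47190/0.0833333⌋ = 5 → f; lat ⌊0.69901/0.0416667⌋ = 16 → q.
Extended square (30″×15″, digits 0–9): lon ⌊0.05523/0.00833333⌋ = 6; lat ⌊0.03234/0.00416667⌋ = 7.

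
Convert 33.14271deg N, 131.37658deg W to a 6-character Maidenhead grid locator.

Offset from 180°W / 90°S: lon 48.6234°, lat 123.1427°.
Field: 48.6234/20 → 2 → C, 123.1427/10 → 12 → M; chars CM.
Square: 8.6234/2 → 4, 3.1427/1 → 3; chars 43.
Subsquare: 0.6234/0.0833333 → 7 → h, 0.1427/0.0416667 → 3 → d; chars hd.

CM43hd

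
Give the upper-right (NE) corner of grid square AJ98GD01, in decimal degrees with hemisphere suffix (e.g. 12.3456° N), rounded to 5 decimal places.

Field A=0, J=9: +0·20° lon, +9·10° lat → SW at lon -180°, lat 0°.
Square 9, 8: +9·2° lon, +8·1° lat → SW at lon -162°, lat 8°.
Subsquare g=6, d=3: +6·0.0833333° lon, +3·0.0416667° lat → SW at lon -161.5°, lat 8.125°.
Extended square 0, 1: +0·0.00833333° lon, +1·0.00416667° lat → SW at lon -161.5°, lat 8.12917°.
Cell spans 0.00833333° lon × 0.00416667° lat. NE corner is SW corner plus one full cell.
latitude 8.13333° N, longitude 161.49167° W.

8.13333° N, 161.49167° W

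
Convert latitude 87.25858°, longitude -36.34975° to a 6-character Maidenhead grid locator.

Add 180° to longitude and 90° to latitude: 143.6502, 177.2586.
Field: 143.6502/20 → 7 → H, 177.2586/10 → 17 → R; chars HR.
Square: 3.6502/2 → 1, 7.2586/1 → 7; chars 17.
Subsquare: 1.6502/0.0833333 → 19 → t, 0.2586/0.0416667 → 6 → g; chars tg.

HR17tg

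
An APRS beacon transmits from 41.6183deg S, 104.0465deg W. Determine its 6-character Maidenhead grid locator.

DE78xj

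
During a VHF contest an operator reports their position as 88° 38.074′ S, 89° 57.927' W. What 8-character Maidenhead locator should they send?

Add 180° to longitude and 90° to latitude: 90.03455, 1.36543.
Field: lon ⌊90.03455/20⌋ = 4 → E; lat ⌊1.36543/10⌋ = 0 → A.
Square: lon ⌊10.03455/2⌋ = 5; lat ⌊1.36543/1⌋ = 1.
Subsquare: lon ⌊0.03455/0.0833333⌋ = 0 → a; lat ⌊0.36543/0.0416667⌋ = 8 → i.
Extended square: lon ⌊0.03455/0.00833333⌋ = 4; lat ⌊0.03210/0.00416667⌋ = 7.

EA51ai47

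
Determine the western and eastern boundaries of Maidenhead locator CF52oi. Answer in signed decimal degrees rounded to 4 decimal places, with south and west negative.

Field C=2, F=5: +2·20° lon, +5·10° lat → SW at lon -140°, lat -40°.
Square 5, 2: +5·2° lon, +2·1° lat → SW at lon -130°, lat -38°.
Subsquare o=14, i=8: +14·0.0833333° lon, +8·0.0416667° lat → SW at lon -128.833°, lat -37.6667°.
Cell spans 0.0833333° lon × 0.0416667° lat.
west -128.8333, east -128.7500.

-128.8333, -128.7500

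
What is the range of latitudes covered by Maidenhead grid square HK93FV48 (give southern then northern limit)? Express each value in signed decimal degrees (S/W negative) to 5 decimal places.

13.90833, 13.91250

Field H=7, K=10: +7·20° lon, +10·10° lat → SW at lon -40°, lat 10°.
Square 9, 3: +9·2° lon, +3·1° lat → SW at lon -22°, lat 13°.
Subsquare f=5, v=21: +5·0.0833333° lon, +21·0.0416667° lat → SW at lon -21.5833°, lat 13.875°.
Extended square 4, 8: +4·0.00833333° lon, +8·0.00416667° lat → SW at lon -21.55°, lat 13.9083°.
Cell spans 0.00833333° lon × 0.00416667° lat.
south 13.90833, north 13.91250.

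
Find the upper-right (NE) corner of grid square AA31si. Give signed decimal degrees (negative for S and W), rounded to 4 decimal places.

-88.6250, -172.4167

Field A=0, A=0: +0·20° lon, +0·10° lat → SW at lon -180°, lat -90°.
Square 3, 1: +3·2° lon, +1·1° lat → SW at lon -174°, lat -89°.
Subsquare s=18, i=8: +18·0.0833333° lon, +8·0.0416667° lat → SW at lon -172.5°, lat -88.6667°.
Cell spans 0.0833333° lon × 0.0416667° lat. NE corner is SW corner plus one full cell.
latitude -88.6250, longitude -172.4167.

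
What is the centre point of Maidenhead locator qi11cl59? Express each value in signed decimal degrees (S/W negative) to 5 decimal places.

-8.50208, 142.21250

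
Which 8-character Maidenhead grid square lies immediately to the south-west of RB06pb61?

Longitude extended square 6; −1 → 5.
Latitude extended square 1; −1 → 0.

RB06pb50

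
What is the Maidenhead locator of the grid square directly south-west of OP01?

NP90

Longitude square 0; −1 → -1, wraps to 9, carry into field.
Longitude field O = 14; −1 → 13 = N.
Latitude square 1; −1 → 0.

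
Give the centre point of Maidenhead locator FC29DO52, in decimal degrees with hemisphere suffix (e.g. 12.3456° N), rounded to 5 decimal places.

60.40625° S, 75.70417° W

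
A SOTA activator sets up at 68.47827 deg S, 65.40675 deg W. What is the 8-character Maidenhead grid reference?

FC71hm15

Shift to the Maidenhead origin (180°W, 90°S): lon 114.59325, lat 21.52173.
Field: lon ⌊114.59325/20⌋ = 5 → F; lat ⌊21.52173/10⌋ = 2 → C.
Square: lon ⌊14.59325/2⌋ = 7; lat ⌊1.52173/1⌋ = 1.
Subsquare: lon ⌊0.59325/0.0833333⌋ = 7 → h; lat ⌊0.52173/0.0416667⌋ = 12 → m.
Extended square: lon ⌊0.00992/0.00833333⌋ = 1; lat ⌊0.02173/0.00416667⌋ = 5.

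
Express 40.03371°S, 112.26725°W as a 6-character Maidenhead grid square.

Shift to the Maidenhead origin (180°W, 90°S): lon 67.7327, lat 49.9663.
Field (20°×10°, letters A–R): lon ⌊67.7327/20⌋ = 3 → D; lat ⌊49.9663/10⌋ = 4 → E.
Square (2°×1°, digits 0–9): lon ⌊7.7327/2⌋ = 3; lat ⌊9.9663/1⌋ = 9.
Subsquare (5′×2.5′, letters a–x): lon ⌊1.7327/0.0833333⌋ = 20 → u; lat ⌊0.9663/0.0416667⌋ = 23 → x.

DE39ux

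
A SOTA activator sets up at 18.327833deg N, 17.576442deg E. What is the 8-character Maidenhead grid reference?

Offset from 180°W / 90°S: lon 197.57644°, lat 108.32783°.
Field: 197.57644/20 → 9 → J, 108.32783/10 → 10 → K; chars JK.
Square: 17.57644/2 → 8, 8.32783/1 → 8; chars 88.
Subsquare: 1.57644/0.0833333 → 18 → s, 0.32783/0.0416667 → 7 → h; chars sh.
Extended square: 0.07644/0.00833333 → 9, 0.03617/0.00416667 → 8; chars 98.

JK88sh98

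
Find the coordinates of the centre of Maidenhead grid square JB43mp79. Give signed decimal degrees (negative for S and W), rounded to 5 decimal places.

Field J=9, B=1: +9·20° lon, +1·10° lat → SW at lon 0°, lat -80°.
Square 4, 3: +4·2° lon, +3·1° lat → SW at lon 8°, lat -77°.
Subsquare m=12, p=15: +12·0.0833333° lon, +15·0.0416667° lat → SW at lon 9°, lat -76.375°.
Extended square 7, 9: +7·0.00833333° lon, +9·0.00416667° lat → SW at lon 9.05833°, lat -76.3375°.
Cell spans 0.00833333° lon × 0.00416667° lat. Centre is SW corner plus half of each.
latitude -76.33542, longitude 9.06250.

-76.33542, 9.06250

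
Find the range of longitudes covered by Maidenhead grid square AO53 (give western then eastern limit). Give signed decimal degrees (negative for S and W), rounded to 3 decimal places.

Field A=0, O=14: +0·20° lon, +14·10° lat → SW at lon -180°, lat 50°.
Square 5, 3: +5·2° lon, +3·1° lat → SW at lon -170°, lat 53°.
Cell spans 2° lon × 1° lat.
west -170.000, east -168.000.

-170.000, -168.000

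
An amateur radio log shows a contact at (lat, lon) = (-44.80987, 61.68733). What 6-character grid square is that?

ME05ue

Offset from 180°W / 90°S: lon 241.6873°, lat 45.1901°.
Field: 241.6873/20 → 12 → M, 45.1901/10 → 4 → E; chars ME.
Square: 1.6873/2 → 0, 5.1901/1 → 5; chars 05.
Subsquare: 1.6873/0.0833333 → 20 → u, 0.1901/0.0416667 → 4 → e; chars ue.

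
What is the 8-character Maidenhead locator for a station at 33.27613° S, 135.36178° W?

CF26hr63

Add 180° to longitude and 90° to latitude: 44.63822, 56.72387.
Field: 44.63822/20 → 2 → C, 56.72387/10 → 5 → F; chars CF.
Square: 4.63822/2 → 2, 6.72387/1 → 6; chars 26.
Subsquare: 0.63822/0.0833333 → 7 → h, 0.72387/0.0416667 → 17 → r; chars hr.
Extended square: 0.05489/0.00833333 → 6, 0.01554/0.00416667 → 3; chars 63.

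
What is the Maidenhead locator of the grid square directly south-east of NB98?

OB07

Longitude square 9; +1 → 10, wraps to 0, carry into field.
Longitude field N = 13; +1 → 14 = O.
Latitude square 8; −1 → 7.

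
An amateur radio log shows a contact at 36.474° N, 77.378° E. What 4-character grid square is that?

MM86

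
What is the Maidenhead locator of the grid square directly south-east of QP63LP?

Longitude subsquare l = 11; +1 → 12 = m.
Latitude subsquare p = 15; −1 → 14 = o.

QP63mo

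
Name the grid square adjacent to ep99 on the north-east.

FQ00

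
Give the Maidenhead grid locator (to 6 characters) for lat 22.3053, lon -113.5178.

DL32fh

Offset from 180°W / 90°S: lon 66.4822°, lat 112.3053°.
Field (20°×10°, letters A–R): 66.4822/20 → 3 → D, 112.3053/10 → 11 → L; chars DL.
Square (2°×1°, digits 0–9): 6.4822/2 → 3, 2.3053/1 → 2; chars 32.
Subsquare (5′×2.5′, letters a–x): 0.4822/0.0833333 → 5 → f, 0.3053/0.0416667 → 7 → h; chars fh.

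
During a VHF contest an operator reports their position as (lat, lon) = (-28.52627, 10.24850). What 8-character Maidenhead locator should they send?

JG51cl93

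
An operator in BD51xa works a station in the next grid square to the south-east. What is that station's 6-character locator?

BD60ax

Longitude subsquare x = 23; +1 → 24, wraps to 0 = a, carry into square.
Longitude square 5; +1 → 6.
Latitude subsquare a = 0; −1 → -1, wraps to 23 = x, carry into square.
Latitude square 1; −1 → 0.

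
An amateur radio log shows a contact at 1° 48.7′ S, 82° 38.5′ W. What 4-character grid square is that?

EI88

Add 180° to longitude and 90° to latitude: 97.36, 88.19.
Field: 97.36/20 → 4 → E, 88.19/10 → 8 → I; chars EI.
Square: 17.36/2 → 8, 8.19/1 → 8; chars 88.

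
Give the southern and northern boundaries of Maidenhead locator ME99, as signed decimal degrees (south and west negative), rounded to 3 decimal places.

Field M=12, E=4: +12·20° lon, +4·10° lat → SW at lon 60°, lat -50°.
Square 9, 9: +9·2° lon, +9·1° lat → SW at lon 78°, lat -41°.
Cell spans 2° lon × 1° lat.
south -41.000, north -40.000.

-41.000, -40.000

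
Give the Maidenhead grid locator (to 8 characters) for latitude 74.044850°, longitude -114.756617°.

DQ24ob90

Shift to the Maidenhead origin (180°W, 90°S): lon 65.24338, lat 164.04485.
Field: 65.24338/20 → 3 → D, 164.04485/10 → 16 → Q; chars DQ.
Square: 5.24338/2 → 2, 4.04485/1 → 4; chars 24.
Subsquare: 1.24338/0.0833333 → 14 → o, 0.04485/0.0416667 → 1 → b; chars ob.
Extended square: 0.07672/0.00833333 → 9, 0.00318/0.00416667 → 0; chars 90.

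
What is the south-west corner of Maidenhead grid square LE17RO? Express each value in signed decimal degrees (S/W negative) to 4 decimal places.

-42.4167, 43.4167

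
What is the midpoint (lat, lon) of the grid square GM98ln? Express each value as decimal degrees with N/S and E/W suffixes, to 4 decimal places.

Field G=6, M=12: +6·20° lon, +12·10° lat → SW at lon -60°, lat 30°.
Square 9, 8: +9·2° lon, +8·1° lat → SW at lon -42°, lat 38°.
Subsquare l=11, n=13: +11·0.0833333° lon, +13·0.0416667° lat → SW at lon -41.0833°, lat 38.5417°.
Cell spans 0.0833333° lon × 0.0416667° lat. Centre is SW corner plus half of each.
latitude 38.5625° N, longitude 41.0417° W.

38.5625° N, 41.0417° W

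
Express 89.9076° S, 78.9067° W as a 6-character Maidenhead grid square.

FA00nc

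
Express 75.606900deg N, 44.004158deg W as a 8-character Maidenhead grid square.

Add 180° to longitude and 90° to latitude: 135.99584, 165.60690.
Field (20°×10°, letters A–R): 135.99584/20 → 6 → G, 165.60690/10 → 16 → Q; chars GQ.
Square (2°×1°, digits 0–9): 15.99584/2 → 7, 5.60690/1 → 5; chars 75.
Subsquare (5′×2.5′, letters a–x): 1.99584/0.0833333 → 23 → x, 0.60690/0.0416667 → 14 → o; chars xo.
Extended square (30″×15″, digits 0–9): 0.07918/0.00833333 → 9, 0.02357/0.00416667 → 5; chars 95.

GQ75xo95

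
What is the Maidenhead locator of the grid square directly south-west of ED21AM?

ED11xl

Longitude subsquare a = 0; −1 → -1, wraps to 23 = x, carry into square.
Longitude square 2; −1 → 1.
Latitude subsquare m = 12; −1 → 11 = l.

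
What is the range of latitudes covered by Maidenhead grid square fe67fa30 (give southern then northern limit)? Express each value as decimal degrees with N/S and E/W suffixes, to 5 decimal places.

43.00000° S, 42.99583° S

Field F=5, E=4: +5·20° lon, +4·10° lat → SW at lon -80°, lat -50°.
Square 6, 7: +6·2° lon, +7·1° lat → SW at lon -68°, lat -43°.
Subsquare f=5, a=0: +5·0.0833333° lon, +0·0.0416667° lat → SW at lon -67.5833°, lat -43°.
Extended square 3, 0: +3·0.00833333° lon, +0·0.00416667° lat → SW at lon -67.5583°, lat -43°.
Cell spans 0.00833333° lon × 0.00416667° lat.
south 43.00000° S, north 42.99583° S.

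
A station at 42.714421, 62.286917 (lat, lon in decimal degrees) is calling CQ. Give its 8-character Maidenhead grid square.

MN12dr41

Add 180° to longitude and 90° to latitude: 242.28692, 132.71442.
Field (20°×10°, letters A–R): lon ⌊242.28692/20⌋ = 12 → M; lat ⌊132.71442/10⌋ = 13 → N.
Square (2°×1°, digits 0–9): lon ⌊2.28692/2⌋ = 1; lat ⌊2.71442/1⌋ = 2.
Subsquare (5′×2.5′, letters a–x): lon ⌊0.28692/0.0833333⌋ = 3 → d; lat ⌊0.71442/0.0416667⌋ = 17 → r.
Extended square (30″×15″, digits 0–9): lon ⌊0.03692/0.00833333⌋ = 4; lat ⌊0.00609/0.00416667⌋ = 1.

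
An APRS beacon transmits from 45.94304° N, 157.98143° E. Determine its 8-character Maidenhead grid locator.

QN85xw76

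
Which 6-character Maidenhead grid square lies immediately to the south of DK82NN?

Latitude subsquare n = 13; −1 → 12 = m.
The longitude characters are unchanged.

DK82nm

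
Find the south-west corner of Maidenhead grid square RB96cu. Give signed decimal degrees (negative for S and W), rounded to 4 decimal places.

Field R=17, B=1: +17·20° lon, +1·10° lat → SW at lon 160°, lat -80°.
Square 9, 6: +9·2° lon, +6·1° lat → SW at lon 178°, lat -74°.
Subsquare c=2, u=20: +2·0.0833333° lon, +20·0.0416667° lat → SW at lon 178.167°, lat -73.1667°.
latitude -73.1667, longitude 178.1667.

-73.1667, 178.1667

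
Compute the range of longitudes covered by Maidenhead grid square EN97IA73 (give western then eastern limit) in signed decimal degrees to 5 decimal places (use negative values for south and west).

Field E=4, N=13: +4·20° lon, +13·10° lat → SW at lon -100°, lat 40°.
Square 9, 7: +9·2° lon, +7·1° lat → SW at lon -82°, lat 47°.
Subsquare i=8, a=0: +8·0.0833333° lon, +0·0.0416667° lat → SW at lon -81.3333°, lat 47°.
Extended square 7, 3: +7·0.00833333° lon, +3·0.00416667° lat → SW at lon -81.275°, lat 47.0125°.
Cell spans 0.00833333° lon × 0.00416667° lat.
west -81.27500, east -81.26667.

-81.27500, -81.26667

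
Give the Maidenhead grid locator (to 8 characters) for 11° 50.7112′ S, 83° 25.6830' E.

Offset from 180°W / 90°S: lon 263.42805°, lat 78.15481°.
Field: lon ⌊263.42805/20⌋ = 13 → N; lat ⌊78.15481/10⌋ = 7 → H.
Square: lon ⌊3.42805/2⌋ = 1; lat ⌊8.15481/1⌋ = 8.
Subsquare: lon ⌊1.42805/0.0833333⌋ = 17 → r; lat ⌊0.15481/0.0416667⌋ = 3 → d.
Extended square: lon ⌊0.01138/0.00833333⌋ = 1; lat ⌊0.02981/0.00416667⌋ = 7.

NH18rd17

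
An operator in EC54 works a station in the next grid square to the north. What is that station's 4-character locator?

Latitude square 4; +1 → 5.
The longitude characters are unchanged.

EC55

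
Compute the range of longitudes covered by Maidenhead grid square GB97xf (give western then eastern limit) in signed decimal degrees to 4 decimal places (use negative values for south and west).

-40.0833, -40.0000

Field G=6, B=1: +6·20° lon, +1·10° lat → SW at lon -60°, lat -80°.
Square 9, 7: +9·2° lon, +7·1° lat → SW at lon -42°, lat -73°.
Subsquare x=23, f=5: +23·0.0833333° lon, +5·0.0416667° lat → SW at lon -40.0833°, lat -72.7917°.
Cell spans 0.0833333° lon × 0.0416667° lat.
west -40.0833, east -40.0000.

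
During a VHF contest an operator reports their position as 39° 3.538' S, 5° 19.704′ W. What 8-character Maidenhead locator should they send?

IF70iw05

Offset from 180°W / 90°S: lon 174.67160°, lat 50.94103°.
Field (20°×10°, letters A–R): lon ⌊174.67160/20⌋ = 8 → I; lat ⌊50.94103/10⌋ = 5 → F.
Square (2°×1°, digits 0–9): lon ⌊14.67160/2⌋ = 7; lat ⌊0.94103/1⌋ = 0.
Subsquare (5′×2.5′, letters a–x): lon ⌊0.67160/0.0833333⌋ = 8 → i; lat ⌊0.94103/0.0416667⌋ = 22 → w.
Extended square (30″×15″, digits 0–9): lon ⌊0.00493/0.00833333⌋ = 0; lat ⌊0.02437/0.00416667⌋ = 5.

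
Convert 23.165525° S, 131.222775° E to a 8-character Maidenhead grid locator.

PG56ou60

Add 180° to longitude and 90° to latitude: 311.22278, 66.83447.
Field: 311.22278/20 → 15 → P, 66.83447/10 → 6 → G; chars PG.
Square: 11.22278/2 → 5, 6.83447/1 → 6; chars 56.
Subsquare: 1.22278/0.0833333 → 14 → o, 0.83447/0.0416667 → 20 → u; chars ou.
Extended square: 0.05611/0.00833333 → 6, 0.00114/0.00416667 → 0; chars 60.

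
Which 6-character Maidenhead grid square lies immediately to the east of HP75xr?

HP85ar

Longitude subsquare x = 23; +1 → 24, wraps to 0 = a, carry into square.
Longitude square 7; +1 → 8.
The latitude characters are unchanged.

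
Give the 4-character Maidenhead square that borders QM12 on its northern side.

Latitude square 2; +1 → 3.
The longitude characters are unchanged.

QM13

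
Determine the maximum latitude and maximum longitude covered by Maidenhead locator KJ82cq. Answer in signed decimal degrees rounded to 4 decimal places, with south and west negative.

Field K=10, J=9: +10·20° lon, +9·10° lat → SW at lon 20°, lat 0°.
Square 8, 2: +8·2° lon, +2·1° lat → SW at lon 36°, lat 2°.
Subsquare c=2, q=16: +2·0.0833333° lon, +16·0.0416667° lat → SW at lon 36.1667°, lat 2.66667°.
Cell spans 0.0833333° lon × 0.0416667° lat. NE corner is SW corner plus one full cell.
latitude 2.7083, longitude 36.2500.

2.7083, 36.2500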